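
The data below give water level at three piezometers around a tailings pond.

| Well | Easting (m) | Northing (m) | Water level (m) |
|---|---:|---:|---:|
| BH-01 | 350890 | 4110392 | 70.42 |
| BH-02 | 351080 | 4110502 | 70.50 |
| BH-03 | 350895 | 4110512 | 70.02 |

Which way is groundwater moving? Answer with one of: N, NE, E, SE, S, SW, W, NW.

Differences from BH-01: to BH-02 (Δx, Δy, Δh) = (190, 110, +0.08); to BH-03 = (5, 120, -0.40).
Determinant of the coordinate differences = 190·120 − 5·110 = 22250.
∂h/∂x = [(+0.08)·120 − (-0.40)·110] / 22250 = +0.002409
∂h/∂y = [190·(-0.40) − 5·(+0.08)] / 22250 = -0.003434
Flow = −∇h = (-0.002409 east, +0.003434 north), which points northwest.

NW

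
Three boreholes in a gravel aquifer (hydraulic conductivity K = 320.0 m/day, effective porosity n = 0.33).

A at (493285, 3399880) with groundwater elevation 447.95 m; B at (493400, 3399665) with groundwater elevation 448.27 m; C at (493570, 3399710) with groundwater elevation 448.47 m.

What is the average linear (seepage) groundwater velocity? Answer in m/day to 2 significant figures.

1.5 m/day

Differences from A: to B (Δx, Δy, Δh) = (115, -215, +0.32); to C = (285, -170, +0.52).
Determinant of the coordinate differences = 115·(-170) − 285·(-215) = 41725.
∂h/∂x = [(+0.32)·(-170) − (+0.52)·(-215)] / 41725 = +0.001376
∂h/∂y = [115·(+0.52) − 285·(+0.32)] / 41725 = -0.0007525
|∇h| = √(0.001376² + -0.0007525²) = 0.001568
Seepage velocity v = K·i/n = 320.0 × 0.001568 / 0.33 = 1.52 m/day.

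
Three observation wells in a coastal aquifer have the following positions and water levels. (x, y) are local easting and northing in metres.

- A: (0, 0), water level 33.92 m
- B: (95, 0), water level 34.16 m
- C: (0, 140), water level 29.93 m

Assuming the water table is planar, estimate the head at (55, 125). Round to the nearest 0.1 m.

∂h/∂x = (34.16 − 33.92) / (95 − 0) = +0.002526
∂h/∂y = (29.93 − 33.92) / (140 − 0) = -0.02850
h(55, 125) = 33.92 + (+0.002526)·(55) + (-0.02850)·(125) = 33.92 +0.139 -3.563 = 30.496 m.

30.5 m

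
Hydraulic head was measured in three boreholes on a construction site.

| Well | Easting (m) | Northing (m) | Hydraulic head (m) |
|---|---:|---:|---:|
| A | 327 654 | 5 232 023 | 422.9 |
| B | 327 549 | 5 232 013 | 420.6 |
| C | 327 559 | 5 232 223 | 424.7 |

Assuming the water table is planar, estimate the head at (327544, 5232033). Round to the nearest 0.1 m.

420.9 m

Differences from A: to B (Δx, Δy, Δh) = (-105, -10, -2.3); to C = (-95, 200, +1.8).
Determinant of the coordinate differences = (-105)·200 − (-95)·(-10) = -21950.
∂h/∂x = [(-2.3)·200 − (+1.8)·(-10)] / -21950 = +0.02014
∂h/∂y = [(-105)·(+1.8) − (-95)·(-2.3)] / -21950 = +0.01856
h(327544, 5232033) = 422.9 + (+0.02014)·(-110) + (+0.01856)·(10) = 422.9 -2.215 +0.186 = 420.871 m.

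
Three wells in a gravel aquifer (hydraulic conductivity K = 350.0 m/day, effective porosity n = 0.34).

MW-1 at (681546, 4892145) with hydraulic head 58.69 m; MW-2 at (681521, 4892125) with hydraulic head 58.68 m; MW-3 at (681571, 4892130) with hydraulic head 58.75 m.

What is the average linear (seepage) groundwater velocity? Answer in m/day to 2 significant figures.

2.2 m/day

With h = a·x + b·y + c and MW-1 as origin, the differences give:
  (-25)·a + (-20)·b = -0.01
  25·a + (-15)·b = +0.06
Eliminate b (×(-15) and ×(-20), subtract): 875·a = 1.350 → a = ∂h/∂x = +0.001543
Back-substitute: b = ∂h/∂y = -0.001429.
|∇h| = √(0.001543² + -0.001429²) = 0.002103
Seepage velocity v = K·i/n = 350.0 × 0.002103 / 0.34 = 2.165 m/day.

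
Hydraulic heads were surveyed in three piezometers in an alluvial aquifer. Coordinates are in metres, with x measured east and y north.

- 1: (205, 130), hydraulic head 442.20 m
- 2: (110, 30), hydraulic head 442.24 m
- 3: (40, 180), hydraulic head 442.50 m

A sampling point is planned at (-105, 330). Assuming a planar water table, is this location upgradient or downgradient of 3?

With h = a·x + b·y + c and 1 as origin, the differences give:
  (-95)·a + (-100)·b = +0.04
  (-165)·a + 50·b = +0.30
Eliminate b (×50 and ×(-100), subtract): -21250·a = 32.000 → a = ∂h/∂x = -0.001506
Back-substitute: b = ∂h/∂y = +0.001031.
Head at (-105, 330) = 442.20 + (-0.001506)·(-310) + (+0.001031)·(200) = 442.87 m.
That is higher than the 442.50 m at 3, so the point is upgradient.

upgradient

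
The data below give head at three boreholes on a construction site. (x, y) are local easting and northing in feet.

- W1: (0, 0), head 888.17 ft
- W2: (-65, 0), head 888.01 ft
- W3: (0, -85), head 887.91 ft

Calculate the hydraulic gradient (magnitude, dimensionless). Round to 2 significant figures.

∂h/∂x = (888.01 − 888.17) / (-65 − 0) = +0.002462
∂h/∂y = (887.91 − 888.17) / (-85 − 0) = +0.003059
|∇h| = √(0.002462² + 0.003059²) = 0.003927

0.0039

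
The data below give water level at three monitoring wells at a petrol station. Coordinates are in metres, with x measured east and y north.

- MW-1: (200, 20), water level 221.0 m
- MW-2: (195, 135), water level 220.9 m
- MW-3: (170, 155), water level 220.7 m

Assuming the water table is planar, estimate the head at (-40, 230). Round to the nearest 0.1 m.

Differences from MW-1: to MW-2 (Δx, Δy, Δh) = (-5, 115, -0.1); to MW-3 = (-30, 135, -0.3).
Determinant of the coordinate differences = (-5)·135 − (-30)·115 = 2775.
∂h/∂x = [(-0.1)·135 − (-0.3)·115] / 2775 = +0.007568
∂h/∂y = [(-5)·(-0.3) − (-30)·(-0.1)] / 2775 = -0.0005405
h(-40, 230) = 221.0 + (+0.007568)·(-240) + (-0.0005405)·(210) = 221.0 -1.816 -0.114 = 219.070 m.

219.1 m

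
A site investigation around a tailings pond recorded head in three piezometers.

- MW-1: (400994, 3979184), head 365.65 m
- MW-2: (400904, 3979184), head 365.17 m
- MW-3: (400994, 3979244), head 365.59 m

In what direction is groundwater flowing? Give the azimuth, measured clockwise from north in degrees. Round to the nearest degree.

∂h/∂x = (365.17 − 365.65) / (400904 − 400994) = +0.005333
∂h/∂y = (365.59 − 365.65) / (3979244 − 3979184) = -0.001000
Flow direction (−∇h) has components (-0.005333 E, +0.001000 N).
Azimuth = atan2(E, N) = atan2(-0.005333, +0.001000) = 280.6° ≈ 281°.

281°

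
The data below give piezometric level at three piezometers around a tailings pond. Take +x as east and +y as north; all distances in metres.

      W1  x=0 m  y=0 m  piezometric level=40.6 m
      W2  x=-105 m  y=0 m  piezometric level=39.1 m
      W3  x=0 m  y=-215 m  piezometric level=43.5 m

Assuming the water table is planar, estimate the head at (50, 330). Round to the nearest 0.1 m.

∂h/∂x = (39.1 − 40.6) / (-105 − 0) = +0.01429
∂h/∂y = (43.5 − 40.6) / (-215 − 0) = -0.01349
h(50, 330) = 40.6 + (+0.01429)·(50) + (-0.01349)·(330) = 40.6 +0.714 -4.451 = 36.863 m.

36.9 m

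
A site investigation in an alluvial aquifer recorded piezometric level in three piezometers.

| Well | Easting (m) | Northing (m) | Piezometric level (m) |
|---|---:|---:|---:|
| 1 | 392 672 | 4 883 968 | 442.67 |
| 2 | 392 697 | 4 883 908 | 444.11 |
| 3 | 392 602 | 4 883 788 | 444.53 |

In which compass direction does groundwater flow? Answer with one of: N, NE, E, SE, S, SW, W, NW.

NW

Differences from 1: to 2 (Δx, Δy, Δh) = (25, -60, +1.44); to 3 = (-70, -180, +1.86).
Solve a·Δx + b·Δy = Δh: det = 25·(-180) − (-70)·(-60) = -8700.
∂h/∂x = [(+1.44)·(-180) − (+1.86)·(-60)] / -8700 = +0.01697
∂h/∂y = [25·(+1.86) − (-70)·(+1.44)] / -8700 = -0.01693
Flow = −∇h = (-0.01697 east, +0.01693 north), which points northwest.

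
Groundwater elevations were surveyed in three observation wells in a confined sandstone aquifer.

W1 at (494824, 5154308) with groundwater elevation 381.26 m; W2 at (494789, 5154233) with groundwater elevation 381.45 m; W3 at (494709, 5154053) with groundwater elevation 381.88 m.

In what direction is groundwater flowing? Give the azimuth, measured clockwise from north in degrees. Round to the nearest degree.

094°

Differences from W1: to W2 (Δx, Δy, Δh) = (-35, -75, +0.19); to W3 = (-115, -255, +0.62).
Determinant of the coordinate differences = (-35)·(-255) − (-115)·(-75) = 300.
∂h/∂x = [(+0.19)·(-255) − (+0.62)·(-75)] / 300 = -0.006500
∂h/∂y = [(-35)·(+0.62) − (-115)·(+0.19)] / 300 = +0.0005000
Flow direction (−∇h) has components (+0.006500 E, -0.0005000 N).
Azimuth = atan2(E, N) = atan2(+0.006500, -0.0005000) = 94.4° ≈ 094°.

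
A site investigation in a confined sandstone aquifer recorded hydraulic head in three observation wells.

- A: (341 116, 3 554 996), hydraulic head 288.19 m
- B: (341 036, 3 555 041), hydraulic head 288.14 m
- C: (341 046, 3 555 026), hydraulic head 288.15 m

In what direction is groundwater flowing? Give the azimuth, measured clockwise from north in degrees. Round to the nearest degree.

315°

With h = a·x + b·y + c and A as origin, the differences give:
  (-80)·a + 45·b = -0.05
  (-70)·a + 30·b = -0.04
Eliminate b (×30 and ×45, subtract): 750·a = 0.300 → a = ∂h/∂x = +0.0004000
Back-substitute: b = ∂h/∂y = -0.0004000.
Flow direction (−∇h) has components (-0.0004000 E, +0.0004000 N).
Azimuth = atan2(E, N) = atan2(-0.0004000, +0.0004000) = 315.0° ≈ 315°.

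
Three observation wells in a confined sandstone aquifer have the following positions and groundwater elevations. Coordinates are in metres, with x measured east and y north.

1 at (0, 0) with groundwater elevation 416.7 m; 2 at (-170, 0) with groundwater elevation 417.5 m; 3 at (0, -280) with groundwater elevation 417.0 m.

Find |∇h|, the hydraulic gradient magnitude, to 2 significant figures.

0.0048

∂h/∂x = (417.5 − 416.7) / (-170 − 0) = -0.004706
∂h/∂y = (417.0 − 416.7) / (-280 − 0) = -0.001071
|∇h| = √(-0.004706² + -0.001071²) = 0.004826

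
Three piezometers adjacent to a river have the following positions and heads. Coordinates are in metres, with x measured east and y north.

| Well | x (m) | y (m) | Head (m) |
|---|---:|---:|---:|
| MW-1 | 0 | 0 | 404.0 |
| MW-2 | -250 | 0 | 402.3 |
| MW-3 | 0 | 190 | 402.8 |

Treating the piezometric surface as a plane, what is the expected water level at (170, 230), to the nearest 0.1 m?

∂h/∂x = (402.3 − 404.0) / (-250 − 0) = +0.006800
∂h/∂y = (402.8 − 404.0) / (190 − 0) = -0.006316
h(170, 230) = 404.0 + (+0.006800)·(170) + (-0.006316)·(230) = 404.0 +1.156 -1.453 = 403.703 m.

403.7 m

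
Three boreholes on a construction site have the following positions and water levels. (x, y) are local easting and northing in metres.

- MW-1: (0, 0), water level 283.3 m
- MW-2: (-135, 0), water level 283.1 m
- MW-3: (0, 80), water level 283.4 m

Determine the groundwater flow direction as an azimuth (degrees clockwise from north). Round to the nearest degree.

230°

∂h/∂x = (283.1 − 283.3) / (-135 − 0) = +0.001481
∂h/∂y = (283.4 − 283.3) / (80 − 0) = +0.001250
Flow direction (−∇h) has components (-0.001481 E, -0.001250 N).
Azimuth = atan2(E, N) = atan2(-0.001481, -0.001250) = 229.8° ≈ 230°.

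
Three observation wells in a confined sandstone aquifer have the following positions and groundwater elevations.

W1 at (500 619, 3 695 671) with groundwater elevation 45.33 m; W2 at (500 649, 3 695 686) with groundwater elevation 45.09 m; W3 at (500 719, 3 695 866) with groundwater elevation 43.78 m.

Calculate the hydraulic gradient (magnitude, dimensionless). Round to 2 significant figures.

0.0075

Differences from W1: to W2 (Δx, Δy, Δh) = (30, 15, -0.24); to W3 = (100, 195, -1.55).
Solve a·Δx + b·Δy = Δh: det = 30·195 − 100·15 = 4350.
∂h/∂x = [(-0.24)·195 − (-1.55)·15] / 4350 = -0.005414
∂h/∂y = [30·(-1.55) − 100·(-0.24)] / 4350 = -0.005172
|∇h| = √(-0.005414² + -0.005172²) = 0.007487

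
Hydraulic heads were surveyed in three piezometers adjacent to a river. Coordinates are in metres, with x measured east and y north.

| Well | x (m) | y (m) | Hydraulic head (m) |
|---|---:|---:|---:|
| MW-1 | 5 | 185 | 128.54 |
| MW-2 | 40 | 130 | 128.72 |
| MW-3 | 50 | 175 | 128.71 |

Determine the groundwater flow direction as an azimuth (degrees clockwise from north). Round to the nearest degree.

With h = a·x + b·y + c and MW-1 as origin, the differences give:
  35·a + (-55)·b = +0.18
  45·a + (-10)·b = +0.17
Eliminate b (×(-10) and ×(-55), subtract): 2125·a = 7.550 → a = ∂h/∂x = +0.003553
Back-substitute: b = ∂h/∂y = -0.001012.
Flow direction (−∇h) has components (-0.003553 E, +0.001012 N).
Azimuth = atan2(E, N) = atan2(-0.003553, +0.001012) = 285.9° ≈ 286°.

286°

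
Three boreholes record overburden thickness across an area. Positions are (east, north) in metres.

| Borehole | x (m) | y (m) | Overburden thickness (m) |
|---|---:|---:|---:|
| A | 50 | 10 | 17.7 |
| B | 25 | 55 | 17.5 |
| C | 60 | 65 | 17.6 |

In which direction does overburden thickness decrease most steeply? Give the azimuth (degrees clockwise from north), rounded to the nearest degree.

Taking A as reference: B−A = (-25, 45, -0.2); C−A = (10, 55, -0.1).
Solve a·Δx + b·Δy = Δd: det = (-25)·55 − 10·45 = -1825.
∂d/∂x = [(-0.2)·55 − (-0.1)·45] / -1825 = +0.003562
∂d/∂y = [(-25)·(-0.1) − 10·(-0.2)] / -1825 = -0.002466
Steepest decrease is along −∇f: components (-0.003562 E, +0.002466 N).
Azimuth = atan2(-0.003562, +0.002466) = 304.7° ≈ 305°.

305°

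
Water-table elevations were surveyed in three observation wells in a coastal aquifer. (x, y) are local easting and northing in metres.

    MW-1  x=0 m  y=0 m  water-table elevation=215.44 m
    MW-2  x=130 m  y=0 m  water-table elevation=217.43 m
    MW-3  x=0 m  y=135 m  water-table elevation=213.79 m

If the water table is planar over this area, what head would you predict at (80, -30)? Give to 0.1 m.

217.0 m

∂h/∂x = (217.43 − 215.44) / (130 − 0) = +0.01531
∂h/∂y = (213.79 − 215.44) / (135 − 0) = -0.01222
h(80, -30) = 215.44 + (+0.01531)·(80) + (-0.01222)·(-30) = 215.44 +1.225 +0.367 = 217.031 m.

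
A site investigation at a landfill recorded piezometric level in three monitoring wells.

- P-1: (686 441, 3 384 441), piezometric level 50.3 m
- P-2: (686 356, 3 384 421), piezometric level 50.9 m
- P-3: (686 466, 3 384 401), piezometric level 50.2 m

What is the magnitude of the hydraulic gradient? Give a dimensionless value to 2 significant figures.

0.0069

Taking P-1 as reference: P-2−P-1 = (-85, -20, +0.6); P-3−P-1 = (25, -40, -0.1).
Solve a·Δx + b·Δy = Δh: det = (-85)·(-40) − 25·(-20) = 3900.
∂h/∂x = [(+0.6)·(-40) − (-0.1)·(-20)] / 3900 = -0.006667
∂h/∂y = [(-85)·(-0.1) − 25·(+0.6)] / 3900 = -0.001667
|∇h| = √(-0.006667² + -0.001667²) = 0.006872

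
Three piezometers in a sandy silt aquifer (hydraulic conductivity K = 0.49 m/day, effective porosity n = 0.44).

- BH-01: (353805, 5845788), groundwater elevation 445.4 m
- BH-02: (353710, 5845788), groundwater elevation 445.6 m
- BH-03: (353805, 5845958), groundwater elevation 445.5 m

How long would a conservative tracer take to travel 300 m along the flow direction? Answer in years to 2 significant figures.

340 years

∂h/∂x = (445.6 − 445.4) / (353710 − 353805) = -0.002105
∂h/∂y = (445.5 − 445.4) / (5845958 − 5845788) = +0.0005882
|∇h| = √(-0.002105² + 0.0005882²) = 0.002186
Seepage velocity v = K·i/n = 0.49 × 0.002186 / 0.44 = 0.002434 m/day.
t = 300 / 0.002434 = 1.233e+05 days = 338 years.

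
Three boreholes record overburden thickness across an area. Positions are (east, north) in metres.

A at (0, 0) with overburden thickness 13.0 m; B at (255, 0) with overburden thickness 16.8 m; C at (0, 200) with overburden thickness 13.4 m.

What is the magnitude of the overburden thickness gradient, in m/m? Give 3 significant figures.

∂d/∂x = (16.8 − 13.0) / (255 − 0) = +0.01490
∂d/∂y = (13.4 − 13.0) / (200 − 0) = +0.002000
|∇f| = √(0.01490² + 0.002000²) = 0.01503 m/m

0.0150 m/m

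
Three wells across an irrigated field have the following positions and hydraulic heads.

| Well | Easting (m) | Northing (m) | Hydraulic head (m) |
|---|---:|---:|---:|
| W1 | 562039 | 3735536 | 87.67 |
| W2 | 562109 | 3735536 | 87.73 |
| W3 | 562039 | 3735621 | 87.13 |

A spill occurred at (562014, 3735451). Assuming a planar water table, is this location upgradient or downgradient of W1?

∂h/∂x = (87.73 − 87.67) / (562109 − 562039) = +0.0008571
∂h/∂y = (87.13 − 87.67) / (3735621 − 3735536) = -0.006353
Head at (562014, 3735451) = 87.67 + (+0.0008571)·(-25) + (-0.006353)·(-85) = 88.19 m.
That is higher than the 87.67 m at W1, so the point is upgradient.

upgradient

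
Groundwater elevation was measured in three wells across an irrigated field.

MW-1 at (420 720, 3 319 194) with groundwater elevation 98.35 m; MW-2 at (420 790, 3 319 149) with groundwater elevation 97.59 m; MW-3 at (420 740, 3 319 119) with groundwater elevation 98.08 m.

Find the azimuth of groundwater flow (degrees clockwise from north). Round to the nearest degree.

095°

Differences from MW-1: to MW-2 (Δx, Δy, Δh) = (70, -45, -0.76); to MW-3 = (20, -75, -0.27).
Determinant of the coordinate differences = 70·(-75) − 20·(-45) = -4350.
∂h/∂x = [(-0.76)·(-75) − (-0.27)·(-45)] / -4350 = -0.01031
∂h/∂y = [70·(-0.27) − 20·(-0.76)] / -4350 = +0.0008506
Flow direction (−∇h) has components (+0.01031 E, -0.0008506 N).
Azimuth = atan2(E, N) = atan2(+0.01031, -0.0008506) = 94.7° ≈ 095°.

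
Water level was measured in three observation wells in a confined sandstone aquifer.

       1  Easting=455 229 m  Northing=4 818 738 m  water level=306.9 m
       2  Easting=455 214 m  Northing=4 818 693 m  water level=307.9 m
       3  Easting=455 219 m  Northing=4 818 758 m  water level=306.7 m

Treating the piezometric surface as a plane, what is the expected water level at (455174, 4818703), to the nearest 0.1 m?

Three-point gradient (reference 1): Δ to 2 = (-15, -45, +1.0), Δ to 3 = (-10, 20, -0.2).
∂h/∂x = -0.01467, ∂h/∂y = -0.01733 (det = -750).
h(455174, 4818703) = 306.9 + (-0.01467)·(-55) + (-0.01733)·(-35) = 306.9 +0.807 +0.607 = 308.313 m.

308.3 m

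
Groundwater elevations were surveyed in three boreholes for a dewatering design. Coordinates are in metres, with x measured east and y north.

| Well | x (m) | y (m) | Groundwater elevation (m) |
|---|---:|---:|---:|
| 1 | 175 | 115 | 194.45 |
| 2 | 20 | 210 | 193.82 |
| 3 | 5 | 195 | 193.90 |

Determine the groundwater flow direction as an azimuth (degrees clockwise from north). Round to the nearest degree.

With h = a·x + b·y + c and 1 as origin, the differences give:
  (-155)·a + 95·b = -0.63
  (-170)·a + 80·b = -0.55
Eliminate b (×80 and ×95, subtract): 3750·a = 1.850 → a = ∂h/∂x = +0.0004933
Back-substitute: b = ∂h/∂y = -0.005827.
Flow direction (−∇h) has components (-0.0004933 E, +0.005827 N).
Azimuth = atan2(E, N) = atan2(-0.0004933, +0.005827) = 355.2° ≈ 355°.

355°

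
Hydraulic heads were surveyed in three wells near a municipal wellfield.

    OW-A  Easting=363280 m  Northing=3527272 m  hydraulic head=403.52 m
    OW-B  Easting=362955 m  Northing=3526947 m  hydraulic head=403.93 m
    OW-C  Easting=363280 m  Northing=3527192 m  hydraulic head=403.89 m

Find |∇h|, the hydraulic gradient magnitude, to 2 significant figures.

0.0057

Taking OW-A as reference: OW-B−OW-A = (-325, -325, +0.41); OW-C−OW-A = (0, -80, +0.37).
Determinant of the coordinate differences = (-325)·(-80) − 0·(-325) = 26000.
∂h/∂x = [(+0.41)·(-80) − (+0.37)·(-325)] / 26000 = +0.003363
∂h/∂y = [(-325)·(+0.37) − 0·(+0.41)] / 26000 = -0.004625
|∇h| = √(0.003363² + -0.004625²) = 0.005718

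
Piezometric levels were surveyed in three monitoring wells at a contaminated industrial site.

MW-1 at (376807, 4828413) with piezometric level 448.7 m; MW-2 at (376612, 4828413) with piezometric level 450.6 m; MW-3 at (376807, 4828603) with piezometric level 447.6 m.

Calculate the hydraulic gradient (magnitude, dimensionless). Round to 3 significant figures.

0.0113

∂h/∂x = (450.6 − 448.7) / (376612 − 376807) = -0.009744
∂h/∂y = (447.6 − 448.7) / (4828603 − 4828413) = -0.005789
|∇h| = √(-0.009744² + -0.005789²) = 0.01133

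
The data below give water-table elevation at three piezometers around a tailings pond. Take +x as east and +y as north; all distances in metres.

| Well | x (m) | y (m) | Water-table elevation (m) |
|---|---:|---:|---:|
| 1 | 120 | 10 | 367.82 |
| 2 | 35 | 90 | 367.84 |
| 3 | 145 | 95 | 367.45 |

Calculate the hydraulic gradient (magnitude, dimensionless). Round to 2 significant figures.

0.0048

Differences from 1: to 2 (Δx, Δy, Δh) = (-85, 80, +0.02); to 3 = (25, 85, -0.37).
Determinant of the coordinate differences = (-85)·85 − 25·80 = -9225.
∂h/∂x = [(+0.02)·85 − (-0.37)·80] / -9225 = -0.003393
∂h/∂y = [(-85)·(-0.37) − 25·(+0.02)] / -9225 = -0.003355
|∇h| = √(-0.003393² + -0.003355²) = 0.004772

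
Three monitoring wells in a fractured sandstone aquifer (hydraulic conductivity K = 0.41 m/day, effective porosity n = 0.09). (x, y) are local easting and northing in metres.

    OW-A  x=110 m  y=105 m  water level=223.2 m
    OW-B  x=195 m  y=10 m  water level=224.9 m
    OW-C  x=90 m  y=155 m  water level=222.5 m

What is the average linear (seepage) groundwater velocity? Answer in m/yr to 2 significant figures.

22 m/yr

Three-point gradient (reference OW-A): Δ to OW-B = (85, -95, +1.7), Δ to OW-C = (-20, 50, -0.7).
∂h/∂x = +0.007872, ∂h/∂y = -0.01085 (det = 2350).
|∇h| = √(0.007872² + -0.01085²) = 0.0134
Seepage velocity v = K·i/n = 0.41 × 0.0134 / 0.09 = 0.06104 m/day = 22.29 m/yr.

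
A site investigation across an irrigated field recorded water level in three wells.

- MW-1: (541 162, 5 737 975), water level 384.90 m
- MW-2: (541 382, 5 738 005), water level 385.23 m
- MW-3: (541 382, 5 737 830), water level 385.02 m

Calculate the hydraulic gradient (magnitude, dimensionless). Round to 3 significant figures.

Differences from MW-1: to MW-2 (Δx, Δy, Δh) = (220, 30, +0.33); to MW-3 = (220, -145, +0.12).
Determinant of the coordinate differences = 220·(-145) − 220·30 = -38500.
∂h/∂x = [(+0.33)·(-145) − (+0.12)·30] / -38500 = +0.001336
∂h/∂y = [220·(+0.12) − 220·(+0.33)] / -38500 = +0.001200
|∇h| = √(0.001336² + 0.001200²) = 0.001796

0.00180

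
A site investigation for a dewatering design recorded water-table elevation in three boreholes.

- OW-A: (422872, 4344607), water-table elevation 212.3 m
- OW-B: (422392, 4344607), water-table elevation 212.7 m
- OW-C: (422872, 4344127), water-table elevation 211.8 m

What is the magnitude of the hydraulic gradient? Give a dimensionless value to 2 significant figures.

0.0013

∂h/∂x = (212.7 − 212.3) / (422392 − 422872) = -0.0008333
∂h/∂y = (211.8 − 212.3) / (4344127 − 4344607) = +0.001042
|∇h| = √(-0.0008333² + 0.001042²) = 0.001334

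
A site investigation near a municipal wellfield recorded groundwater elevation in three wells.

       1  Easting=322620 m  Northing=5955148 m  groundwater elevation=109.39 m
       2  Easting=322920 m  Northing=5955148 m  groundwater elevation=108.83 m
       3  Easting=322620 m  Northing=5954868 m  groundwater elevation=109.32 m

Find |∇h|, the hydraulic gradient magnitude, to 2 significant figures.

∂h/∂x = (108.83 − 109.39) / (322920 − 322620) = -0.001867
∂h/∂y = (109.32 − 109.39) / (5954868 − 5955148) = +0.0002500
|∇h| = √(-0.001867² + 0.0002500²) = 0.001884

0.0019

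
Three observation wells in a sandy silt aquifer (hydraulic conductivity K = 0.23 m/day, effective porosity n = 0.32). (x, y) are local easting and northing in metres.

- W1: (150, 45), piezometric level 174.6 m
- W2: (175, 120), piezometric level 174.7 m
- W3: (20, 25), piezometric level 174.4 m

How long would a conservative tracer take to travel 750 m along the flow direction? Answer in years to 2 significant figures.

1700 years

Differences from W1: to W2 (Δx, Δy, Δh) = (25, 75, +0.1); to W3 = (-130, -20, -0.2).
Solve a·Δx + b·Δy = Δh: det = 25·(-20) − (-130)·75 = 9250.
∂h/∂x = [(+0.1)·(-20) − (-0.2)·75] / 9250 = +0.001405
∂h/∂y = [25·(-0.2) − (-130)·(+0.1)] / 9250 = +0.0008649
|∇h| = √(0.001405² + 0.0008649²) = 0.00165
Seepage velocity v = K·i/n = 0.23 × 0.00165 / 0.32 = 0.001186 m/day.
t = 750 / 0.001186 = 6.324e+05 days = 1.73e+03 years.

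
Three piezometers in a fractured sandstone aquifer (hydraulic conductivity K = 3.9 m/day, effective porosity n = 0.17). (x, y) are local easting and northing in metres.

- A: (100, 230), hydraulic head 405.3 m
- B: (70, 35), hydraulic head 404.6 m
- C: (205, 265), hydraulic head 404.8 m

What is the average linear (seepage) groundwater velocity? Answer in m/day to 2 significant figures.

Three-point gradient (reference A): Δ to B = (-30, -195, -0.7), Δ to C = (105, 35, -0.5).
∂h/∂x = -0.006281, ∂h/∂y = +0.004556 (det = 19425).
|∇h| = √(-0.006281² + 0.004556²) = 0.007759
Seepage velocity v = K·i/n = 3.9 × 0.007759 / 0.17 = 0.178 m/day.

0.18 m/day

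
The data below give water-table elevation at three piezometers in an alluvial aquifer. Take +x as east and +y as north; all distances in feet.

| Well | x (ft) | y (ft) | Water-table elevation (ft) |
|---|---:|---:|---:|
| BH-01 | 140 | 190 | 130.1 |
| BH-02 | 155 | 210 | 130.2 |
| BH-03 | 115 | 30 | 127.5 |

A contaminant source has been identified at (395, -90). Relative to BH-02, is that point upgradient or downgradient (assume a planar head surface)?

downgradient

With h = a·x + b·y + c and BH-01 as origin, the differences give:
  15·a + 20·b = +0.1
  (-25)·a + (-160)·b = -2.6
Eliminate b (×(-160) and ×20, subtract): -1900·a = 36.00 → a = ∂h/∂x = -0.01895
Back-substitute: b = ∂h/∂y = +0.01921.
Head at (395, -90) = 130.1 + (-0.01895)·(255) + (+0.01921)·(-280) = 119.89 ft.
That is lower than the 130.2 ft at BH-02, so the point is downgradient.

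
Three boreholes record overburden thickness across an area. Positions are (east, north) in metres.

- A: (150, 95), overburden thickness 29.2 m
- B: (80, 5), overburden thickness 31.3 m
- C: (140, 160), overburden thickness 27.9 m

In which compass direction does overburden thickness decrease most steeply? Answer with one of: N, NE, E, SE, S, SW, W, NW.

Differences from A: to B (Δx, Δy, Δh) = (-70, -90, +2.1); to C = (-10, 65, -1.3).
Solve a·Δx + b·Δy = Δd: det = (-70)·65 − (-10)·(-90) = -5450.
∂d/∂x = [(+2.1)·65 − (-1.3)·(-90)] / -5450 = -0.003578
∂d/∂y = [(-70)·(-1.3) − (-10)·(+2.1)] / -5450 = -0.02055
Steepest decrease is along −∇f = (+0.003578 E, +0.02055 N) → north.

N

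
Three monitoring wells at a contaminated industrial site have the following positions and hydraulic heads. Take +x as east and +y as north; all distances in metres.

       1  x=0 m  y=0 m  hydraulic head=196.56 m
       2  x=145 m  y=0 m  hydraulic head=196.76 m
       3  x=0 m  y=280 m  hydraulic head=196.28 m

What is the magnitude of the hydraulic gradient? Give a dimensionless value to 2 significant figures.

∂h/∂x = (196.76 − 196.56) / (145 − 0) = +0.001379
∂h/∂y = (196.28 − 196.56) / (280 − 0) = -0.001000
|∇h| = √(0.001379² + -0.001000²) = 0.001703

0.0017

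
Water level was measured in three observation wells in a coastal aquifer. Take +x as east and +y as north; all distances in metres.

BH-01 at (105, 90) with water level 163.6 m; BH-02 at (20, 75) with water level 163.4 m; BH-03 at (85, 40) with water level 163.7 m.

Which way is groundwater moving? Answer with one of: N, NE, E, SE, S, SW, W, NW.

Taking BH-01 as reference: BH-02−BH-01 = (-85, -15, -0.2); BH-03−BH-01 = (-20, -50, +0.1).
Determinant of the coordinate differences = (-85)·(-50) − (-20)·(-15) = 3950.
∂h/∂x = [(-0.2)·(-50) − (+0.1)·(-15)] / 3950 = +0.002911
∂h/∂y = [(-85)·(+0.1) − (-20)·(-0.2)] / 3950 = -0.003165
Flow = −∇h = (-0.002911 east, +0.003165 north), which points northwest.

NW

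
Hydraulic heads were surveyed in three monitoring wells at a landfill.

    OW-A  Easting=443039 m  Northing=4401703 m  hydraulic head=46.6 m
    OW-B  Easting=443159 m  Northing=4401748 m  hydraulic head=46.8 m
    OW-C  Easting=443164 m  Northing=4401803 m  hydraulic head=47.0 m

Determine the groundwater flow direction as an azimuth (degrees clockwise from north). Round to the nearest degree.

Taking OW-A as reference: OW-B−OW-A = (120, 45, +0.2); OW-C−OW-A = (125, 100, +0.4).
Determinant of the coordinate differences = 120·100 − 125·45 = 6375.
∂h/∂x = [(+0.2)·100 − (+0.4)·45] / 6375 = +0.0003137
∂h/∂y = [120·(+0.4) − 125·(+0.2)] / 6375 = +0.003608
Flow direction (−∇h) has components (-0.0003137 E, -0.003608 N).
Azimuth = atan2(E, N) = atan2(-0.0003137, -0.003608) = 185.0° ≈ 185°.

185°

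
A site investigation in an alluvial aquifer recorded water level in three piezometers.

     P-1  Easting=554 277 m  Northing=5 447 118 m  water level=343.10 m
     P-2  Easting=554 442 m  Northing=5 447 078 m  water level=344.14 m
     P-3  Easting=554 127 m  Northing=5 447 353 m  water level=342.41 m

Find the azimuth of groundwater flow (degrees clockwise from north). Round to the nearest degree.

259°

Three-point gradient (reference P-1): Δ to P-2 = (165, -40, +1.04), Δ to P-3 = (-150, 235, -0.69).
∂h/∂x = +0.006615, ∂h/∂y = +0.001286 (det = 32775).
Flow direction (−∇h) has components (-0.006615 E, -0.001286 N).
Azimuth = atan2(E, N) = atan2(-0.006615, -0.001286) = 259.0° ≈ 259°.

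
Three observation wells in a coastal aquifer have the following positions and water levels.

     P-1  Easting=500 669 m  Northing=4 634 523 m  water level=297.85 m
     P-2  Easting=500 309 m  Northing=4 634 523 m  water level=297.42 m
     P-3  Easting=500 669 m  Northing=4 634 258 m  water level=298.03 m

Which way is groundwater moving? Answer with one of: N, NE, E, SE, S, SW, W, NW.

∂h/∂x = (297.42 − 297.85) / (500309 − 500669) = +0.001194
∂h/∂y = (298.03 − 297.85) / (4634258 − 4634523) = -0.0006792
Flow = −∇h = (-0.001194 east, +0.0006792 north), which points northwest.

NW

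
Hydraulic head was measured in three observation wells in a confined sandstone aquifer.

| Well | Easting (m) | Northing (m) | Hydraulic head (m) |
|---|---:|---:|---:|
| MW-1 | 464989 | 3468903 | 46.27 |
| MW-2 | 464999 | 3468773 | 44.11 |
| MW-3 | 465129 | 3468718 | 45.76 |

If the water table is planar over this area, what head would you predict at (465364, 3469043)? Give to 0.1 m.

Taking MW-1 as reference: MW-2−MW-1 = (10, -130, -2.16); MW-3−MW-1 = (140, -185, -0.51).
Determinant of the coordinate differences = 10·(-185) − 140·(-130) = 16350.
∂h/∂x = [(-2.16)·(-185) − (-0.51)·(-130)] / 16350 = +0.02039
∂h/∂y = [10·(-0.51) − 140·(-2.16)] / 16350 = +0.01818
h(465364, 3469043) = 46.27 + (+0.02039)·(375) + (+0.01818)·(140) = 46.27 +7.644 +2.546 = 56.460 m.

56.5 m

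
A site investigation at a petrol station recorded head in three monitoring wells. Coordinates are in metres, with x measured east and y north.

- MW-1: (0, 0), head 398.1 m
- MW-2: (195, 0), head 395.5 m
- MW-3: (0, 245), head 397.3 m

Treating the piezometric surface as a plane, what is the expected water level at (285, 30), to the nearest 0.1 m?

394.2 m

∂h/∂x = (395.5 − 398.1) / (195 − 0) = -0.01333
∂h/∂y = (397.3 − 398.1) / (245 − 0) = -0.003265
h(285, 30) = 398.1 + (-0.01333)·(285) + (-0.003265)·(30) = 398.1 -3.800 -0.098 = 394.202 m.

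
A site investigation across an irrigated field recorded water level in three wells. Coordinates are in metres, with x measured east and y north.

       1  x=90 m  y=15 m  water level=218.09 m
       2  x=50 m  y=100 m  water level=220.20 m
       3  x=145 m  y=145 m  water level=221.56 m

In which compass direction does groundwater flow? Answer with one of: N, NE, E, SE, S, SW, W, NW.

S

Differences from 1: to 2 (Δx, Δy, Δh) = (-40, 85, +2.11); to 3 = (55, 130, +3.47).
Solve a·Δx + b·Δy = Δh: det = (-40)·130 − 55·85 = -9875.
∂h/∂x = [(+2.11)·130 − (+3.47)·85] / -9875 = +0.002091
∂h/∂y = [(-40)·(+3.47) − 55·(+2.11)] / -9875 = +0.02581
Flow = −∇h = (-0.002091 east, -0.02581 north), which points south.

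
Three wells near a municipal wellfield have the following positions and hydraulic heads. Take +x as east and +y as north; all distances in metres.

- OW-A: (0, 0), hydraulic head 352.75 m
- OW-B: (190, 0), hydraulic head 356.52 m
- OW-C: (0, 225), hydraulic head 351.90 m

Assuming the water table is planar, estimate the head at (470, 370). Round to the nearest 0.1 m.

360.7 m

∂h/∂x = (356.52 − 352.75) / (190 − 0) = +0.01984
∂h/∂y = (351.90 − 352.75) / (225 − 0) = -0.003778
h(470, 370) = 352.75 + (+0.01984)·(470) + (-0.003778)·(370) = 352.75 +9.326 -1.398 = 360.678 m.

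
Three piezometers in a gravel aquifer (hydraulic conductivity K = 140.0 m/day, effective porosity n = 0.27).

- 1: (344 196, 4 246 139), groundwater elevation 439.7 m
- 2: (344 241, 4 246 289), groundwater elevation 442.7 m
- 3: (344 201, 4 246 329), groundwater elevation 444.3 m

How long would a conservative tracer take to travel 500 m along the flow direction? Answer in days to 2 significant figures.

33 days

With h = a·x + b·y + c and 1 as origin, the differences give:
  45·a + 150·b = +3.0
  5·a + 190·b = +4.6
Eliminate b (×190 and ×150, subtract): 7800·a = -120.00 → a = ∂h/∂x = -0.01538
Back-substitute: b = ∂h/∂y = +0.02462.
|∇h| = √(-0.01538² + 0.02462²) = 0.02903
Seepage velocity v = K·i/n = 140.0 × 0.02903 / 0.27 = 15.05 m/day.
t = 500 / 15.05 = 33.22 days.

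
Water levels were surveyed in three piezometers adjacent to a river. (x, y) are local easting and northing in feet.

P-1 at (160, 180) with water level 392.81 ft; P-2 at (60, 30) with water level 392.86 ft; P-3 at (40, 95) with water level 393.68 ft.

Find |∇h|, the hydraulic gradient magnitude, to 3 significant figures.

0.0158

Three-point gradient (reference P-1): Δ to P-2 = (-100, -150, +0.05), Δ to P-3 = (-120, -85, +0.87).
∂h/∂x = -0.01329, ∂h/∂y = +0.008526 (det = -9500).
|∇h| = √(-0.01329² + 0.008526²) = 0.01579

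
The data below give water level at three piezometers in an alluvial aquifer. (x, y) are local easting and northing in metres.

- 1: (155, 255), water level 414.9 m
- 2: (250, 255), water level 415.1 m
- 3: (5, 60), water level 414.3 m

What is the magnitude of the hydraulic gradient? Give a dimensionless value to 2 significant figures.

0.0026

With h = a·x + b·y + c and 1 as origin, the differences give:
  95·a + 0·b = +0.2
  (-150)·a + (-195)·b = -0.6
Eliminate b (×(-195) and ×0, subtract): -18525·a = -39.00 → a = ∂h/∂x = +0.002105
Back-substitute: b = ∂h/∂y = +0.001457.
|∇h| = √(0.002105² + 0.001457²) = 0.00256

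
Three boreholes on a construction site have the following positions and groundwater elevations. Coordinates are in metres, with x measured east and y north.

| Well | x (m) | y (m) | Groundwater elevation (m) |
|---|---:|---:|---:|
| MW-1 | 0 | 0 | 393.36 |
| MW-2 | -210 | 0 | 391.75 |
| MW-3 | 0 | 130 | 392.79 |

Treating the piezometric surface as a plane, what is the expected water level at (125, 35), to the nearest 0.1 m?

∂h/∂x = (391.75 − 393.36) / (-210 − 0) = +0.007667
∂h/∂y = (392.79 − 393.36) / (130 − 0) = -0.004385
h(125, 35) = 393.36 + (+0.007667)·(125) + (-0.004385)·(35) = 393.36 +0.958 -0.153 = 394.165 m.

394.2 m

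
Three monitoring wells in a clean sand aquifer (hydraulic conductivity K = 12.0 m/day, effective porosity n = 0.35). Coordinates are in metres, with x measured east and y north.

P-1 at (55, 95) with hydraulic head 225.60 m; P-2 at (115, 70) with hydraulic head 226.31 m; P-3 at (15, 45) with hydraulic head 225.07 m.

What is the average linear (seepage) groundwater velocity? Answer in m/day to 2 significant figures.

0.42 m/day

With h = a·x + b·y + c and P-1 as origin, the differences give:
  60·a + (-25)·b = +0.71
  (-40)·a + (-50)·b = -0.53
Eliminate b (×(-50) and ×(-25), subtract): -4000·a = -48.750 → a = ∂h/∂x = +0.01219
Back-substitute: b = ∂h/∂y = +0.0008500.
|∇h| = √(0.01219² + 0.0008500²) = 0.01222
Seepage velocity v = K·i/n = 12.0 × 0.01222 / 0.35 = 0.419 m/day.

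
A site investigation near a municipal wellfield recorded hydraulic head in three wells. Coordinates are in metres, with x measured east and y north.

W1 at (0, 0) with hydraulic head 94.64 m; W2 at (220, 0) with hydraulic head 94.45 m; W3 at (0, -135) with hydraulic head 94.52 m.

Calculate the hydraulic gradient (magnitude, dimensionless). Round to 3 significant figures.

∂h/∂x = (94.45 − 94.64) / (220 − 0) = -0.0008636
∂h/∂y = (94.52 − 94.64) / (-135 − 0) = +0.0008889
|∇h| = √(-0.0008636² + 0.0008889²) = 0.001239

0.00124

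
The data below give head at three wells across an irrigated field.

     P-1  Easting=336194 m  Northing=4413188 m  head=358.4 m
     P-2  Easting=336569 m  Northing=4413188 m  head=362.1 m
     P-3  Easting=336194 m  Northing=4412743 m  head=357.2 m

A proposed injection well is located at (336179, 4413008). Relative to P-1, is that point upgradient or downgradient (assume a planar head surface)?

∂h/∂x = (362.1 − 358.4) / (336569 − 336194) = +0.009867
∂h/∂y = (357.2 − 358.4) / (4412743 − 4413188) = +0.002697
Head at (336179, 4413008) = 358.4 + (+0.009867)·(-15) + (+0.002697)·(-180) = 357.77 m.
That is lower than the 358.4 m at P-1, so the point is downgradient.

downgradient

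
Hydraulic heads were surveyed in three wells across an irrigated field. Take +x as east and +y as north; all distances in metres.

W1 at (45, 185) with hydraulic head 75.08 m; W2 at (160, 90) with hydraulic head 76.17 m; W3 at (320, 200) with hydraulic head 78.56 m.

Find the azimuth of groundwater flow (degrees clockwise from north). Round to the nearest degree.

Differences from W1: to W2 (Δx, Δy, Δh) = (115, -95, +1.09); to W3 = (275, 15, +3.48).
Determinant of the coordinate differences = 115·15 − 275·(-95) = 27850.
∂h/∂x = [(+1.09)·15 − (+3.48)·(-95)] / 27850 = +0.01246
∂h/∂y = [115·(+3.48) − 275·(+1.09)] / 27850 = +0.003607
Flow direction (−∇h) has components (-0.01246 E, -0.003607 N).
Azimuth = atan2(E, N) = atan2(-0.01246, -0.003607) = 253.9° ≈ 254°.

254°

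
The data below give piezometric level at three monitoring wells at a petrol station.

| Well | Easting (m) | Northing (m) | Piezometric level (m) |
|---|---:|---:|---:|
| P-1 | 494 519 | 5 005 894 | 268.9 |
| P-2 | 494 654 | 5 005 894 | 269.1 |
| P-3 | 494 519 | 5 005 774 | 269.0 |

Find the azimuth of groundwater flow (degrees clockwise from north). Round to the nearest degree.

299°

∂h/∂x = (269.1 − 268.9) / (494654 − 494519) = +0.001481
∂h/∂y = (269.0 − 268.9) / (5005774 − 5005894) = -0.0008333
Flow direction (−∇h) has components (-0.001481 E, +0.0008333 N).
Azimuth = atan2(E, N) = atan2(-0.001481, +0.0008333) = 299.4° ≈ 299°.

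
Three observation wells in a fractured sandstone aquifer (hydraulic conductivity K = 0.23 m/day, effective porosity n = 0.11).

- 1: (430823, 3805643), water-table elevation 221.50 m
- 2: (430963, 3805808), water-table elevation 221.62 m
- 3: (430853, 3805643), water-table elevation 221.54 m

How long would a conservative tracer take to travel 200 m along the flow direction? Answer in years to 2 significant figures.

190 years

Three-point gradient (reference 1): Δ to 2 = (140, 165, +0.12), Δ to 3 = (30, 0, +0.04).
∂h/∂x = +0.001333, ∂h/∂y = -0.0004040 (det = -4950).
|∇h| = √(0.001333² + -0.0004040²) = 0.001393
Seepage velocity v = K·i/n = 0.23 × 0.001393 / 0.11 = 0.002913 m/day.
t = 200 / 0.002913 = 6.866e+04 days = 188 years.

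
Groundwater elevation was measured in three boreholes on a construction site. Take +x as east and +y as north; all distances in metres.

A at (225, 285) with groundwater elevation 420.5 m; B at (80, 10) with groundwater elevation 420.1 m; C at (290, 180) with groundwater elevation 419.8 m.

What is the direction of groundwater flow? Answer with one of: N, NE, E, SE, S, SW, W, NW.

SE

Differences from A: to B (Δx, Δy, Δh) = (-145, -275, -0.4); to C = (65, -105, -0.7).
Solve a·Δx + b·Δy = Δh: det = (-145)·(-105) − 65·(-275) = 33100.
∂h/∂x = [(-0.4)·(-105) − (-0.7)·(-275)] / 33100 = -0.004547
∂h/∂y = [(-145)·(-0.7) − 65·(-0.4)] / 33100 = +0.003852
Flow = −∇h = (+0.004547 east, -0.003852 north), which points southeast.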